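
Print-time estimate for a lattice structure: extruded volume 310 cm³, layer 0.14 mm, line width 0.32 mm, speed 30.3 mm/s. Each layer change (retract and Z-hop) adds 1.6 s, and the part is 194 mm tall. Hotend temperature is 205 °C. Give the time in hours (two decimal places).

Extrusion cross-section: 0.14 × 0.32 → 0.0448 mm².
Total extruded path = 310000/0.0448 = 6919642.9 mm.
Print-move time = 6919642.9 / 30.3 = 228371.1 s.
Layer count = ceil(194 / 0.14) = 1386.
Z-hop total: 1386 × 1.6 → 2217.6 s.
Altogether 228371.1 + 2217.6 = 230588.7 s, i.e. 64.05 hours.

64.05 hours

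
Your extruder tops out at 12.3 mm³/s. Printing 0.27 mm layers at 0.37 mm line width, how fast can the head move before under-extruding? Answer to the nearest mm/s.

Extrusion cross-section = 0.27 × 0.37, so 0.0999 mm².
Max speed = 12.3 / 0.0999 = 123.12 ≈ 123 mm/s.

123 mm/s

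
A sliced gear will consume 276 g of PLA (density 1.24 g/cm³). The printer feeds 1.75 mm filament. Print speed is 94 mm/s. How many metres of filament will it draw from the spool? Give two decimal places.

Extruded volume: 276/1.24 = 222.5806 cm³ (222580.6 mm³).
Filament cross-section = π × (1.75/2)² = 2.4053 mm².
Length = 222580.6 / 2.4053 = 92537.56 mm = 92.54 m.

92.54 m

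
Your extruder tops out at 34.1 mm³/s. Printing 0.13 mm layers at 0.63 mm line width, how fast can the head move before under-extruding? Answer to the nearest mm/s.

Bead cross-section = 0.13 × 0.63 = 0.0819 mm².
Max speed = 34.1 / 0.0819 = 416.36 ≈ 416 mm/s.

416 mm/s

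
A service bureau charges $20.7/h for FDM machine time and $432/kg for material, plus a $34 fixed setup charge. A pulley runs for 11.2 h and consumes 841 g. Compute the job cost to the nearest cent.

$629.15

Time charge = 20.7 × 11.2, so $231.84.
Feedstock cost = 432 × 841/1000 = $363.312.
Adding setup: 231.84 + 363.312 + 34 → 629.152 ≈ $629.15.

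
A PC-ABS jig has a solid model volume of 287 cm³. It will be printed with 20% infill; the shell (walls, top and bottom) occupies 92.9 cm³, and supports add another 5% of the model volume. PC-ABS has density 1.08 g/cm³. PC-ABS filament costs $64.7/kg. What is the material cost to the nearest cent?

$10.21

Infill region = 287 − 92.9 = 194.1 cm³.
Deposited infill: 0.20 × 194.1 → 38.82 cm³.
Support = 0.05 × 287 = 14.35 cm³.
Total extruded = 92.9 + 38.82 + 14.35, so 146.07 cm³.
Mass = 146.07 × 1.08, so 157.7556 g.
At $64.7/kg: 157.7556/1000 × 64.7 = $10.21.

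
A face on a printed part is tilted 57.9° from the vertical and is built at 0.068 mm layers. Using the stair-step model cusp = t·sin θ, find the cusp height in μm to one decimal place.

h_c = t·sin θ = 0.068 × 0.8471 = 0.057603 mm (57.6 μm).

57.6 μm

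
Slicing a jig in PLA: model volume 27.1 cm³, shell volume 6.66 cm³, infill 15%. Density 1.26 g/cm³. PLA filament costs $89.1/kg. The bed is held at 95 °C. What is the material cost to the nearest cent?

$1.09

Infill region: 27.1 − 6.66 → 20.44 cm³.
Deposited infill = 0.15 × 20.44, so 3.066 cm³.
Total printed volume: 6.66 + 3.066 → 9.726 cm³.
Mass = 9.726 × 1.26, so 12.25476 g.
At $89.1/kg: 12.25476/1000 × 89.1 = $1.09.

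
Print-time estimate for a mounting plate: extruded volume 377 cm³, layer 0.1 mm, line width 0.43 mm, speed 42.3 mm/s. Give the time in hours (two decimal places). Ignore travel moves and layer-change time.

57.57 hours

Bead cross-section = 0.1 × 0.43 = 0.043 mm².
Total extruded path = 377000/0.043 = 8767441.9 mm.
Extrusion time: 8767441.9 / 42.3 → 207268.1 s.
In the requested units: 207268.1 s = 57.57 hours.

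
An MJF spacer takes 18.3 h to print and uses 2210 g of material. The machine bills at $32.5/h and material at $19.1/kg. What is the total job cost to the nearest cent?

$636.96

Machine cost: 32.5 × 18.3 → $594.75.
Material charge = 19.1 × 2210/1000, so $42.211.
Total = 594.75 + 42.211 = 636.961 ≈ $636.96.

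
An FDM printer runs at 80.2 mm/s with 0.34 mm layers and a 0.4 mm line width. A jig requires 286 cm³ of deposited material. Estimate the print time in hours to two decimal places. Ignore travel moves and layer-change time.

7.28 hours

Extrusion cross-section = 0.34 × 0.4 = 0.136 mm².
Toolpath length = 286 cm³ / 0.136 mm² = 286000 / 0.136 = 2102941.2 mm.
Extrusion time = 2102941.2 / 80.2, so 26221.2 s.
26221.2 s = 7.28 hours.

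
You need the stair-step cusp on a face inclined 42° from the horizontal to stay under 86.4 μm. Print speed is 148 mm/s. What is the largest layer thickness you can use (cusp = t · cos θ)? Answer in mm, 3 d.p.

0.116 mm

Layer height = cusp / cos(42°) = 0.0864 / 0.7431 = 0.116 mm.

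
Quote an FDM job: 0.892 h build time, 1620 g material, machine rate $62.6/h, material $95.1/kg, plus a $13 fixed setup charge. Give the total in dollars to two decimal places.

Machine-time cost = 62.6 × 0.892 = $55.8392.
Material charge: 95.1 × 1620/1000 → $154.062.
Total = 55.8392 + 154.062 + 13 = 222.9012 ≈ $222.90.

$222.90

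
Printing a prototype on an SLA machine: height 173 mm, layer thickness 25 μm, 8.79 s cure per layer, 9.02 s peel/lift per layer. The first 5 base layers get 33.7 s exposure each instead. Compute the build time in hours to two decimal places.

34.27 hours

Layers = ⌈173/0.025⌉ = 6920.
Base layers: 5 × (33.7 + 9.02) → 213.6 s.
Regular layers = 6915 × (8.79 + 9.02), so 123156.15 s.
Total = 213.6 + 123156.15 = 123369.75 s = 34.27 hours.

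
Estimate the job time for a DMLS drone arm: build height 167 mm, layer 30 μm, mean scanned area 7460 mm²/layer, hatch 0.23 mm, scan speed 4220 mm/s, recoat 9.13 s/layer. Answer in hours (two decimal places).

Layers = ⌈167/0.03⌉ = 5567.
Hatch length per layer = 7460 / 0.23, so 32434.8 mm.
Scan time per layer = 32434.8 / 4220, so 7.686 s.
Per-layer time = 7.686 + 9.13, so 16.816 s.
5567 layers × 16.816 s/layer = 93614.672 s, i.e. 26.00 hours.

26.00 hours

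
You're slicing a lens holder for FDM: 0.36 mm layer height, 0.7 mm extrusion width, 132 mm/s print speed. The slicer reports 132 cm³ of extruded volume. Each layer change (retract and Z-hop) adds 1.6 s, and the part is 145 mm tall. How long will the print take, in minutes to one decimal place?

Extrusion cross-section = 0.36 × 0.7, so 0.252 mm².
Toolpath length = 132 cm³ / 0.252 mm² = 132000 / 0.252 = 523809.5 mm.
Extrusion time = 523809.5 / 132 = 3968.3 s.
Number of layers: 145 / 0.36 → 403 (rounded up).
Layer-change overhead = 403 × 1.6, so 644.8 s.
Altogether 3968.3 + 644.8 = 4613.1 s, i.e. 76.9 minutes.

76.9 minutes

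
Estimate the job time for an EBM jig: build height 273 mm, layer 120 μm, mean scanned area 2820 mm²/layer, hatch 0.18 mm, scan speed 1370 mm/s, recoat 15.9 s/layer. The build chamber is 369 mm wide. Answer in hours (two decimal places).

Layer count = ceil(273 / 0.12) = 2275.
Scan path per layer = 2820 / 0.18 = 15666.7 mm.
Per-layer scan time: 15666.7 / 1370 → 11.4355 s.
Per-layer time = 11.4355 + 15.9, so 27.3355 s.
Build time = 2275 × 27.3355 = 62188.2625 s = 17.27 hours.

17.27 hours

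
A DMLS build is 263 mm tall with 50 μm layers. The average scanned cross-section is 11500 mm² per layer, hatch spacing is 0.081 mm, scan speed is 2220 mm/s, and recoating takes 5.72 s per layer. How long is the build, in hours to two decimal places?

Layer count = ceil(263 / 0.05) = 5260.
Per-layer scan distance = 11500 / 0.081, so 141975.3 mm.
Per-layer scan time = 141975.3 / 2220 = 63.9528 s.
Layer cycle: 63.9528 + 5.72 → 69.6728 s.
5260 layers × 69.6728 s/layer = 366478.928 s, i.e. 101.80 hours.

101.80 hours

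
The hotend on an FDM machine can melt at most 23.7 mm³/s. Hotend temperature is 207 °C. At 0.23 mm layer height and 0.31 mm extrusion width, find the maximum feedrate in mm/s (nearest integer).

332 mm/s

A = 0.23 × 0.31, so 0.0713 mm².
v_max = Q/A = 23.7/0.0713 = 332.40 mm/s → 332 mm/s.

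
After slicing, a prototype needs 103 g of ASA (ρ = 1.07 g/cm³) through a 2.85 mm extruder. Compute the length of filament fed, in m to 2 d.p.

15.09 m

Extruded volume: 103/1.07 = 96.2617 cm³ (96261.7 mm³).
Filament cross-section = π × (2.85/2)² = 6.3794 mm².
Length = 96261.7 / 6.3794 = 15089.46 mm = 15.09 m.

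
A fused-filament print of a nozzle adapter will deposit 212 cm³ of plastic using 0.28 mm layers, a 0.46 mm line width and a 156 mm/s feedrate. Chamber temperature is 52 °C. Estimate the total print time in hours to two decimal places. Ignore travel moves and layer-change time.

Bead cross-section = 0.28 × 0.46 = 0.1288 mm².
Total extruded path = 212000/0.1288 = 1645962.7 mm.
Extrusion time = 1645962.7 / 156 = 10551 s.
Converting: 10551 s = 2.93 hours.

2.93 hours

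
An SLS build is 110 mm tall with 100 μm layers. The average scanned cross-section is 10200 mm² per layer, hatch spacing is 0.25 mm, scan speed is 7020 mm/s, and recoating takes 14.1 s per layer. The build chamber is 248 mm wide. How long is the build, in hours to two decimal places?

Number of layers: 110 / 0.1 → 1100 (rounded up).
Per-layer scan distance = 10200 / 0.25, so 40800 mm.
Scan time per layer = 40800 / 7020 = 5.812 s.
Time per layer: 5.812 + 14.1 → 19.912 s.
Total: 1100 × 19.912 s = 21903.2 s → 6.08 hours.

6.08 hours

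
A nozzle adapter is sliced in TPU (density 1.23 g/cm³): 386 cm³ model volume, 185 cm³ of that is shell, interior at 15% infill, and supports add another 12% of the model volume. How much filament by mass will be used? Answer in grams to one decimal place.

Infill region = 386 − 185, so 201 cm³.
Infill deposited = 0.15 × 201, so 30.15 cm³.
Support = 0.12 × 386, so 46.32 cm³.
Total extruded: 185 + 30.15 + 46.32 → 261.47 cm³.
Mass = 261.47 × 1.23, so 321.6081 g.

321.6 g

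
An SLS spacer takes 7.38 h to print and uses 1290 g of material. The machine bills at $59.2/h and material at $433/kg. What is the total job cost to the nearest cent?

$995.47

Machine cost = 59.2 × 7.38 = $436.896.
Feedstock cost = 433 × 1290/1000, so $558.57.
Job cost: 436.896 + 558.57 = 995.466 ≈ $995.47.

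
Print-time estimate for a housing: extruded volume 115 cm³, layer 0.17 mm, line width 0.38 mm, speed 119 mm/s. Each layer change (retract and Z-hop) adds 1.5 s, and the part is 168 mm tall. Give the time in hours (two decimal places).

4.57 hours

Line area: 0.17 × 0.38 → 0.0646 mm².
Path length: 115000 mm³ / 0.0646 mm² → 1780185.8 mm.
Extrusion time = 1780185.8 / 119, so 14959.5 s.
Layers = ⌈168/0.17⌉ = 989.
Layer-change overhead: 989 × 1.5 → 1483.5 s.
Altogether 14959.5 + 1483.5 = 16443 s, i.e. 4.57 hours.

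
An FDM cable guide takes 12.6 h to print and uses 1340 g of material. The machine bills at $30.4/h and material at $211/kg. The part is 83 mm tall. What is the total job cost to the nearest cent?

$665.78

Machine-time cost = 30.4 × 12.6 = $383.04.
Material charge = 211 × 1340/1000, so $282.74.
Total = 383.04 + 282.74 = $665.78.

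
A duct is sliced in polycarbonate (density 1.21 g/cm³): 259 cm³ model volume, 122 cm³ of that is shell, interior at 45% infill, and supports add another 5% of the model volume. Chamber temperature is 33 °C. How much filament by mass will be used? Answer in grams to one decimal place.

Volume inside the shell: 259 − 122 → 137 cm³.
Infill volume: 0.45 × 137 → 61.65 cm³.
Support = 0.05 × 259 = 12.95 cm³.
Deposited volume = 122 + 61.65 + 12.95 = 196.6 cm³.
Mass = 196.6 × 1.21 = 237.886 g.

237.9 g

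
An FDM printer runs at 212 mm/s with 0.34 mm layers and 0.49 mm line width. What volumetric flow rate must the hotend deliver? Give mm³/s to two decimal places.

Extrusion cross-section = 0.34 × 0.49, so 0.1666 mm².
Q = v·A = 212 × 0.1666 = 35.32 mm³/s.

35.32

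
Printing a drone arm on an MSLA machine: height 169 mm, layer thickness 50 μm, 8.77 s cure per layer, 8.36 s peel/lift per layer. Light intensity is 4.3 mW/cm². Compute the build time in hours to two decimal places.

16.08 hours

Layers = ⌈169/0.05⌉ = 3380.
Each layer takes: 8.77 + 8.36 → 17.13 s.
Build time: 3380 × 17.13 s = 57899.4 s, i.e. 16.08 hours.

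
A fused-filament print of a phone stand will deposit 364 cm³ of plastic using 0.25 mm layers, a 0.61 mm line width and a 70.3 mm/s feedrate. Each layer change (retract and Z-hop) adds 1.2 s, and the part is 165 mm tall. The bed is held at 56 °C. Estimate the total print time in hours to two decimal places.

9.65 hours

Extrusion cross-section = 0.25 × 0.61, so 0.1525 mm².
Path length: 364000 mm³ / 0.1525 mm² → 2386885.2 mm.
Print-move time: 2386885.2 / 70.3 → 33952.8 s.
Number of layers: 165 / 0.25 → 660 (rounded up).
Layer-change overhead = 660 × 1.2, so 792 s.
Total = 33952.8 + 792 = 34744.8 s = 9.65 hours.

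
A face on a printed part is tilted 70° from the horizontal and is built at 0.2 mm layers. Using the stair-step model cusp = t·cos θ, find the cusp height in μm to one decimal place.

h_c = t·cos θ = 0.2 × 0.3420 = 0.0684 mm (68.4 μm).

68.4 μm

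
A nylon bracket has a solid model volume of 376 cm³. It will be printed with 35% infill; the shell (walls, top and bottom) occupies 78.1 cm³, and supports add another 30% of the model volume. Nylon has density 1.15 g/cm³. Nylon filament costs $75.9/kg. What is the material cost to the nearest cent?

Infill region = 376 − 78.1, so 297.9 cm³.
Deposited infill: 0.35 × 297.9 → 104.265 cm³.
Support = 0.30 × 376 = 112.8 cm³.
Total printed volume = 78.1 + 104.265 + 112.8 = 295.165 cm³.
Mass = 295.165 × 1.15 = 339.43975 g.
Cost = 339.43975 g / 1000 × $75.9/kg = $25.76.

$25.76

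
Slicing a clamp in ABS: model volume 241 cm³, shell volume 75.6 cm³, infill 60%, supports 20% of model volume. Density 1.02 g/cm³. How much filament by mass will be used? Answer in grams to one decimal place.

Volume inside the shell = 241 − 75.6 = 165.4 cm³.
Infill volume: 0.60 × 165.4 → 99.24 cm³.
Support: 0.20 × 241 → 48.2 cm³.
Deposited volume = 75.6 + 99.24 + 48.2 = 223.04 cm³.
Mass = 223.04 × 1.02, so 227.5008 g.

227.5 g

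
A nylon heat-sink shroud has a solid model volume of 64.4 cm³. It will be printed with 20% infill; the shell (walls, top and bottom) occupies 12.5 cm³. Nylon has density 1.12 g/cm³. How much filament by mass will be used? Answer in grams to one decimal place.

25.6 g

Infill region = 64.4 − 12.5 = 51.9 cm³.
Infill deposited: 0.20 × 51.9 → 10.38 cm³.
Total extruded: 12.5 + 10.38 → 22.88 cm³.
Mass = 22.88 × 1.12 = 25.6256 g.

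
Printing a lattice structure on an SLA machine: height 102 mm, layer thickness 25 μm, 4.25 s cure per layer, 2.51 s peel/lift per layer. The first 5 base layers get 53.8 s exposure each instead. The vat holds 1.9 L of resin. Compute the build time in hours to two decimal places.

7.73 hours

Number of layers: 102 / 0.025 → 4080 (rounded up).
Burn-in layers: 5 × (53.8 + 2.51) → 281.55 s.
Remaining layers = 4075 × (4.25 + 2.51), so 27547 s.
Sum: 281.55 + 27547 = 27828.55 s → 7.73 hours.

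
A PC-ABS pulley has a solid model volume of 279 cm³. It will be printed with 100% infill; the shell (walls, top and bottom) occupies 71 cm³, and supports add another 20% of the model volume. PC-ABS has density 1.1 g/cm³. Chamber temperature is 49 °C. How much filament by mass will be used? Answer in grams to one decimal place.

368.3 g

Volume inside the shell = 279 − 71, so 208 cm³.
Deposited infill = 1.00 × 208, so 208 cm³.
Support = 0.20 × 279, so 55.8 cm³.
Total extruded = 71 + 208 + 55.8 = 334.8 cm³.
Mass: 334.8 × 1.1 → 368.28 g.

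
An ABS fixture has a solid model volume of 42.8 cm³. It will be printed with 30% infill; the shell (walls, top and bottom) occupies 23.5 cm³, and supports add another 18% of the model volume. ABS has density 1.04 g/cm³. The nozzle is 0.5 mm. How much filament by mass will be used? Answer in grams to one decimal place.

38.5 g

Interior volume = 42.8 − 23.5, so 19.3 cm³.
Infill volume = 0.30 × 19.3, so 5.79 cm³.
Support = 0.18 × 42.8 = 7.704 cm³.
Total extruded = 23.5 + 5.79 + 7.704, so 36.994 cm³.
Mass = 36.994 × 1.04, so 38.47376 g.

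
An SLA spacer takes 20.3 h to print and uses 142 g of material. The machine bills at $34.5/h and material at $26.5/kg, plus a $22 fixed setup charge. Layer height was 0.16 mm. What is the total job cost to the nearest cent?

$726.11

Machine-time cost = 34.5 × 20.3, so $700.35.
Feedstock cost: 26.5 × 142/1000 → $3.763.
Adding setup: 700.35 + 3.763 + 22 → 726.113 ≈ $726.11.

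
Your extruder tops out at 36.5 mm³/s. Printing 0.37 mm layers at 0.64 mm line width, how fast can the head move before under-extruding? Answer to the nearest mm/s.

A = 0.37 × 0.64 = 0.2368 mm².
Max speed = 36.5 / 0.2368 = 154.14 ≈ 154 mm/s.

154 mm/s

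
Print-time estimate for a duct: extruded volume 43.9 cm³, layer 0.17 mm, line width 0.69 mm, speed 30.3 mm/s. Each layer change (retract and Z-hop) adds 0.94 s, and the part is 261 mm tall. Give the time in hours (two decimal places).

Bead cross-section: 0.17 × 0.69 → 0.1173 mm².
Toolpath length = 43.9 cm³ / 0.1173 mm² = 43900 / 0.1173 = 374254 mm.
Print-move time: 374254 / 30.3 → 12351.6 s.
Layer count = ceil(261 / 0.17) = 1536.
Layer-change overhead = 1536 × 0.94 = 1443.84 s.
Total = 12351.6 + 1443.84 = 13795.44 s = 3.83 hours.

3.83 hours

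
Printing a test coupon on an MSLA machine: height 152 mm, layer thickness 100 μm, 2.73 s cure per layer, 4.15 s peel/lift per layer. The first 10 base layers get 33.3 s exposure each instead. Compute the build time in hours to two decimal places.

Number of layers: 152 / 0.1 → 1520 (rounded up).
Bottom layers = 10 × (33.3 + 4.15), so 374.5 s.
Remaining layers = 1510 × (2.73 + 4.15), so 10388.8 s.
Sum: 374.5 + 10388.8 = 10763.3 s → 2.99 hours.

2.99 hours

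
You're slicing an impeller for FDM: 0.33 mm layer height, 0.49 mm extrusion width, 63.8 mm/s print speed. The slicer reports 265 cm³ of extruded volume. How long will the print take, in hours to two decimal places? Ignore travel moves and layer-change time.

7.14 hours

Bead cross-section = 0.33 × 0.49, so 0.1617 mm².
Toolpath length = 265 cm³ / 0.1617 mm² = 265000 / 0.1617 = 1638837.4 mm.
Time extruding = 1638837.4 / 63.8 = 25687.1 s.
That's 25687.1 s → 7.14 hours.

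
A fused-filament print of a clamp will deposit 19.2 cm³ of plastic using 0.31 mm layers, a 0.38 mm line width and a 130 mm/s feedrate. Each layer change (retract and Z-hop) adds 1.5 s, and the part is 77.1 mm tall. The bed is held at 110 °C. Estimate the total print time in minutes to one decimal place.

Line area = 0.31 × 0.38, so 0.1178 mm².
Toolpath length = 19.2 cm³ / 0.1178 mm² = 19200 / 0.1178 = 162988.1 mm.
Print-move time = 162988.1 / 130 = 1253.8 s.
Layer count = ceil(77.1 / 0.31) = 249.
Layer-change overhead = 249 × 1.5, so 373.5 s.
Altogether 1253.8 + 373.5 = 1627.3 s, i.e. 27.1 minutes.

27.1 minutes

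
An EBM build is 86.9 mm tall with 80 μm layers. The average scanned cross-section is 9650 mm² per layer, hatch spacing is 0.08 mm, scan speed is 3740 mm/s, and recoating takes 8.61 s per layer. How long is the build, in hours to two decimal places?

Number of layers: 86.9 / 0.08 → 1087 (rounded up).
Hatch length per layer = 9650 / 0.08, so 120625 mm.
Scan time per layer: 120625 / 3740 → 32.2527 s.
Per-layer time: 32.2527 + 8.61 → 40.8627 s.
Build time = 1087 × 40.8627 = 44417.7549 s = 12.34 hours.

12.34 hours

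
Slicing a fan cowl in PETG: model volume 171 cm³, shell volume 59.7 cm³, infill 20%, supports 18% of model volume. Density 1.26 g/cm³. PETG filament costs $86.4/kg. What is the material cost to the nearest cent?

Infill region = 171 − 59.7, so 111.3 cm³.
Infill volume = 0.20 × 111.3 = 22.26 cm³.
Support: 0.18 × 171 → 30.78 cm³.
Total extruded: 59.7 + 22.26 + 30.78 → 112.74 cm³.
Mass = 112.74 × 1.26 = 142.0524 g.
Cost = 142.0524 g / 1000 × $86.4/kg = $12.27.

$12.27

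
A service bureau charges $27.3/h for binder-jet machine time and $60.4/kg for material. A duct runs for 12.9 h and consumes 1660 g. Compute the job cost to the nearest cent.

Machine-time cost = 27.3 × 12.9, so $352.17.
Material cost = 60.4 × 1660/1000 = $100.264.
Job cost: 352.17 + 100.264 = 452.434 ≈ $452.43.

$452.43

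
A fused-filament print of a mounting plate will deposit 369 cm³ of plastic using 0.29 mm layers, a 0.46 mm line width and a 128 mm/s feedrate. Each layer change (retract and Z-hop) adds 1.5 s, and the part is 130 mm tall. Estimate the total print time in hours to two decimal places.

6.19 hours

Line area = 0.29 × 0.46, so 0.1334 mm².
Toolpath length = 369 cm³ / 0.1334 mm² = 369000 / 0.1334 = 2766116.9 mm.
Print-move time: 2766116.9 / 128 → 21610.3 s.
Layers = ⌈130/0.29⌉ = 449.
Z-hop total: 449 × 1.5 → 673.5 s.
Altogether 21610.3 + 673.5 = 22283.8 s, i.e. 6.19 hours.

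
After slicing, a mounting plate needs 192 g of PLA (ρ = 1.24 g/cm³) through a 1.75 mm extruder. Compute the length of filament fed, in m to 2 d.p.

Extruded volume: 192/1.24 = 154.8387 cm³ (154838.7 mm³).
A = π r² = π × 0.875² = 2.4053 mm².
L = V/A = 154838.7/2.4053 = 64373.97 mm → 64.37 m.

64.37 m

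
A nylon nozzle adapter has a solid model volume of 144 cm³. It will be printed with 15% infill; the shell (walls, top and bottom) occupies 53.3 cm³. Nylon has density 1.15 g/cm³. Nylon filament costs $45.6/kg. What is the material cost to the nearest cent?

Interior volume: 144 − 53.3 → 90.7 cm³.
Infill volume = 0.15 × 90.7, so 13.605 cm³.
Deposited volume = 53.3 + 13.605 = 66.905 cm³.
Mass = 66.905 × 1.15 = 76.94075 g.
At $45.6/kg: 76.94075/1000 × 45.6 = $3.51.

$3.51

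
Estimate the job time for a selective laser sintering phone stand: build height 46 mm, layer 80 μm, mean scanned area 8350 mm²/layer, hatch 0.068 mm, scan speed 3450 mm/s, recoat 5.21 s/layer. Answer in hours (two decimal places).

Layers = ⌈46/0.08⌉ = 575.
Per-layer scan distance = 8350 / 0.068 = 122794.1 mm.
Per-layer scan time: 122794.1 / 3450 → 35.5925 s.
Per-layer time = 35.5925 + 5.21, so 40.8025 s.
Build time = 575 × 40.8025 = 23461.4375 s = 6.52 hours.

6.52 hours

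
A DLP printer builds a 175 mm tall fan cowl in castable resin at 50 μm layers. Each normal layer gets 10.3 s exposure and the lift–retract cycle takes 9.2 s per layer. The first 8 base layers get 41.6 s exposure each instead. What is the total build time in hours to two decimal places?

19.03 hours

Number of layers: 175 / 0.05 → 3500 (rounded up).
Burn-in layers: 8 × (41.6 + 9.2) → 406.4 s.
Normal layers = 3492 × (10.3 + 9.2) = 68094 s.
Total = 406.4 + 68094 = 68500.4 s = 19.03 hours.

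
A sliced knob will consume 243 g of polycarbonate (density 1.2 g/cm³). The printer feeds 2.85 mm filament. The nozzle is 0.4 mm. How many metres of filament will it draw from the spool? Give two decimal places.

31.74 m

Volume = 243 g / 1.2 g·cm⁻³ = 202.5 cm³ = 202500 mm³.
Cross-section of 2.85 mm filament: π·(2.85/2)² = 6.3794 mm².
Length = 202500 / 6.3794 = 31742.8 mm = 31.74 m.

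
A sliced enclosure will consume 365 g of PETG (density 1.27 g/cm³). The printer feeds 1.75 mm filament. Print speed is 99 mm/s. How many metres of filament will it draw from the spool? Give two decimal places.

119.49 m

Volume = 365 g / 1.27 g·cm⁻³ = 287.4016 cm³ = 287401.6 mm³.
Cross-section of 1.75 mm filament: π·(1.75/2)² = 2.4053 mm².
L = V/A = 287401.6/2.4053 = 119486.8 mm → 119.49 m.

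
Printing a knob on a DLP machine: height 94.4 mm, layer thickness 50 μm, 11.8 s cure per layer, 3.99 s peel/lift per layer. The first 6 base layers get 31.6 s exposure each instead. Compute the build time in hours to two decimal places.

Layer count = ceil(94.4 / 0.05) = 1888.
Bottom layers = 6 × (31.6 + 3.99), so 213.54 s.
Regular layers = 1882 × (11.8 + 3.99), so 29716.78 s.
Sum: 213.54 + 29716.78 = 29930.32 s → 8.31 hours.

8.31 hours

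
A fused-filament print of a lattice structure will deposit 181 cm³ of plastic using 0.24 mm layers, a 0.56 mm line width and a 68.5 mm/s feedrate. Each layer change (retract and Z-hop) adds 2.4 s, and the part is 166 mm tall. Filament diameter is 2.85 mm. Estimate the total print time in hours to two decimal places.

5.92 hours

Bead cross-section = 0.24 × 0.56, so 0.1344 mm².
Path length: 181000 mm³ / 0.1344 mm² → 1346726.2 mm.
Extrusion time: 1346726.2 / 68.5 → 19660.2 s.
Layers = ⌈166/0.24⌉ = 692.
Layer-change overhead = 692 × 2.4 = 1660.8 s.
Altogether 19660.2 + 1660.8 = 21321 s, i.e. 5.92 hours.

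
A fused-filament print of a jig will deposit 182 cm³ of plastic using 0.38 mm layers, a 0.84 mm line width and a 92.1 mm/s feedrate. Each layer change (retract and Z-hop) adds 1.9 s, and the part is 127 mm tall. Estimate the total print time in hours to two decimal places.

Line area: 0.38 × 0.84 → 0.3192 mm².
Path length: 182000 mm³ / 0.3192 mm² → 570175.4 mm.
Print-move time = 570175.4 / 92.1 = 6190.8 s.
Layers = ⌈127/0.38⌉ = 335.
Non-print overhead = 335 × 1.9, so 636.5 s.
Altogether 6190.8 + 636.5 = 6827.3 s, i.e. 1.90 hours.

1.90 hours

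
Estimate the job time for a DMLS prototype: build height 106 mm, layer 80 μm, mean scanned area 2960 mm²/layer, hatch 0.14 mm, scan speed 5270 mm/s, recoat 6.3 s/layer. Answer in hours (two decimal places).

Number of layers: 106 / 0.08 → 1325 (rounded up).
Scan path per layer = 2960 / 0.14, so 21142.9 mm.
Laser time per layer = 21142.9 / 5270 = 4.0119 s.
Time per layer: 4.0119 + 6.3 → 10.3119 s.
Total: 1325 × 10.3119 s = 13663.2675 s → 3.80 hours.

3.80 hours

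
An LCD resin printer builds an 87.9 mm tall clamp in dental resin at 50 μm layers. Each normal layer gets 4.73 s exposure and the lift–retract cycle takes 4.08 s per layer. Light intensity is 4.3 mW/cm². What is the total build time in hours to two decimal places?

4.30 hours

Number of layers: 87.9 / 0.05 → 1758 (rounded up).
Each layer takes = 4.73 + 4.08, so 8.81 s.
Total = 1758 × 8.81 = 15487.98 s = 4.30 hours.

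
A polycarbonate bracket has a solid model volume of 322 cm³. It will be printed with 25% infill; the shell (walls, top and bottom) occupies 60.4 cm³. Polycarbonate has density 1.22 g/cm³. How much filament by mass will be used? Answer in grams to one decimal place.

153.5 g

Interior volume = 322 − 60.4 = 261.6 cm³.
Deposited infill = 0.25 × 261.6, so 65.4 cm³.
Deposited volume: 60.4 + 65.4 → 125.8 cm³.
Mass = 125.8 × 1.22 = 153.476 g.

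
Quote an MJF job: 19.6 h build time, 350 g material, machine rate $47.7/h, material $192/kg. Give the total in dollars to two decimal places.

Time charge = 47.7 × 19.6 = $934.92.
Feedstock cost = 192 × 350/1000, so $67.20.
Job cost: 934.92 + 67.20 = $1002.12.

$1002.12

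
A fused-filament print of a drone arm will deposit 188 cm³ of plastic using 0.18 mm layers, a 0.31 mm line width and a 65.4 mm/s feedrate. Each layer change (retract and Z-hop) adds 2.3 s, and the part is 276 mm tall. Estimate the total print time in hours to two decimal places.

15.29 hours

Extrusion cross-section = 0.18 × 0.31 = 0.0558 mm².
Toolpath length = 188 cm³ / 0.0558 mm² = 188000 / 0.0558 = 3369175.6 mm.
Time extruding = 3369175.6 / 65.4 = 51516.4 s.
Number of layers: 276 / 0.18 → 1534 (rounded up).
Z-hop total: 1534 × 2.3 → 3528.2 s.
Altogether 51516.4 + 3528.2 = 55044.6 s, i.e. 15.29 hours.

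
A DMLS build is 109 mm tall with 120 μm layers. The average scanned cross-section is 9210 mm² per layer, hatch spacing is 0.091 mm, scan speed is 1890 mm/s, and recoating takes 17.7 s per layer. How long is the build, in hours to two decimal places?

Layers = ⌈109/0.12⌉ = 909.
Scan path per layer: 9210 / 0.091 → 101208.8 mm.
Scan time per layer: 101208.8 / 1890 → 53.5496 s.
Layer cycle = 53.5496 + 17.7 = 71.2496 s.
Build time = 909 × 71.2496 = 64765.8864 s = 17.99 hours.

17.99 hours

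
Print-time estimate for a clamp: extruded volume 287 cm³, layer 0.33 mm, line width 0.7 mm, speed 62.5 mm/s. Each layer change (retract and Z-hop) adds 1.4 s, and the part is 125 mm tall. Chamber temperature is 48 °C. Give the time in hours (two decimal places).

5.67 hours

Bead cross-section = 0.33 × 0.7, so 0.231 mm².
Total extruded path = 287000/0.231 = 1242424.2 mm.
Extrusion time = 1242424.2 / 62.5 = 19878.8 s.
Number of layers: 125 / 0.33 → 379 (rounded up).
Layer-change overhead: 379 × 1.4 → 530.6 s.
Altogether 19878.8 + 530.6 = 20409.4 s, i.e. 5.67 hours.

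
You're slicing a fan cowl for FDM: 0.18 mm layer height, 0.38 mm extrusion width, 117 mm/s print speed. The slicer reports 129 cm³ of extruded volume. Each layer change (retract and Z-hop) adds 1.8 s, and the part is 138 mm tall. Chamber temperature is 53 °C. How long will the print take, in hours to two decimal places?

Line area = 0.18 × 0.38, so 0.0684 mm².
Path length: 129000 mm³ / 0.0684 mm² → 1885964.9 mm.
Print-move time = 1885964.9 / 117 = 16119.4 s.
Layer count = ceil(138 / 0.18) = 767.
Non-print overhead = 767 × 1.8 = 1380.6 s.
Total = 16119.4 + 1380.6 = 17500 s = 4.86 hours.

4.86 hours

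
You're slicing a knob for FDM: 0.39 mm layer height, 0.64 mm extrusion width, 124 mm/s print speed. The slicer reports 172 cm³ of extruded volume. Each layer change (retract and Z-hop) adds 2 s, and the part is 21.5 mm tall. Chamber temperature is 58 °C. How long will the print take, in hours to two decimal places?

Extrusion cross-section = 0.39 × 0.64 = 0.2496 mm².
Total extruded path = 172000/0.2496 = 689102.6 mm.
Print-move time = 689102.6 / 124, so 5557.3 s.
Layers = ⌈21.5/0.39⌉ = 56.
Layer-change overhead = 56 × 2, so 112 s.
Total = 5557.3 + 112 = 5669.3 s = 1.57 hours.

1.57 hours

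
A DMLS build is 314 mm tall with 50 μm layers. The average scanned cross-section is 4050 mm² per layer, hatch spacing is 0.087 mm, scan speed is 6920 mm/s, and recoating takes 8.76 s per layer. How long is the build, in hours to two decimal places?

27.02 hours

Layer count = ceil(314 / 0.05) = 6280.
Hatch length per layer: 4050 / 0.087 → 46551.7 mm.
Scan time per layer: 46551.7 / 6920 → 6.7271 s.
Per-layer time: 6.7271 + 8.76 → 15.4871 s.
6280 layers × 15.4871 s/layer = 97258.988 s, i.e. 27.02 hours.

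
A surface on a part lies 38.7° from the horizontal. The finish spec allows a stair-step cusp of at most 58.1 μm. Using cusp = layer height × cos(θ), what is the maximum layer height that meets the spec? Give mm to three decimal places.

0.074 mm

t = h_c / cos θ = 0.0581 / 0.7804 = 0.074 mm.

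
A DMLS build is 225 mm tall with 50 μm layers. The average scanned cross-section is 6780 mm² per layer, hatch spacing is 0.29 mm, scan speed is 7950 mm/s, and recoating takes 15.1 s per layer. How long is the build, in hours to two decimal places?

Layers = ⌈225/0.05⌉ = 4500.
Hatch length per layer: 6780 / 0.29 → 23379.3 mm.
Laser time per layer = 23379.3 / 7950, so 2.9408 s.
Time per layer: 2.9408 + 15.1 → 18.0408 s.
4500 layers × 18.0408 s/layer = 81183.6 s, i.e. 22.55 hours.

22.55 hours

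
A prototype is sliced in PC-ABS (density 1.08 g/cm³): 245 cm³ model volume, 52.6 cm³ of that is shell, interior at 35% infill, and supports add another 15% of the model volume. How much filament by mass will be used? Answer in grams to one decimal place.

169.2 g

Interior volume = 245 − 52.6, so 192.4 cm³.
Infill volume = 0.35 × 192.4 = 67.34 cm³.
Support = 0.15 × 245 = 36.75 cm³.
Total extruded = 52.6 + 67.34 + 36.75, so 156.69 cm³.
Mass = 156.69 × 1.08 = 169.2252 g.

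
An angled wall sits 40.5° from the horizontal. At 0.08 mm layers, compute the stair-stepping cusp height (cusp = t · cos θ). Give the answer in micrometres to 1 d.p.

h_c = t·cos θ = 0.08 × 0.7604 = 0.060832 mm (60.8 μm).

60.8 μm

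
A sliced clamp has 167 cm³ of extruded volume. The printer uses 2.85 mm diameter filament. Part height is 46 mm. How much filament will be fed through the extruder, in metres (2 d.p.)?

26.18 m

A = π r² = π × 1.425² = 6.3794 mm².
L = 167000 mm³ / 6.3794 mm² = 26178.01 mm, i.e. 26.18 m.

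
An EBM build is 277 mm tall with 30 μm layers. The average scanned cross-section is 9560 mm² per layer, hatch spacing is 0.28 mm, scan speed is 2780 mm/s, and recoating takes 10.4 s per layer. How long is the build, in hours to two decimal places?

58.18 hours

Layer count = ceil(277 / 0.03) = 9234.
Scan path per layer = 9560 / 0.28, so 34142.9 mm.
Beam time per layer = 34142.9 / 2780, so 12.2816 s.
Layer cycle = 12.2816 + 10.4 = 22.6816 s.
9234 layers × 22.6816 s/layer = 209441.8944 s, i.e. 58.18 hours.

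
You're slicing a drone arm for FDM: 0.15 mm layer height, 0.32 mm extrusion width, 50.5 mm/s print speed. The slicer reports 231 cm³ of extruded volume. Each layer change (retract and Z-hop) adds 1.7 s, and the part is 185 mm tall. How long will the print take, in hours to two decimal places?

Extrusion cross-section: 0.15 × 0.32 → 0.048 mm².
Path length: 231000 mm³ / 0.048 mm² → 4812500 mm.
Extrusion time: 4812500 / 50.5 → 95297 s.
Number of layers: 185 / 0.15 → 1234 (rounded up).
Z-hop total: 1234 × 1.7 → 2097.8 s.
Total = 95297 + 2097.8 = 97394.8 s = 27.05 hours.

27.05 hours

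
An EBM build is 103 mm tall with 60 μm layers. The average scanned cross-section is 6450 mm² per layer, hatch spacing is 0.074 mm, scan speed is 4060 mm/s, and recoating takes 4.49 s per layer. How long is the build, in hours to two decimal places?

12.38 hours

Layer count = ceil(103 / 0.06) = 1717.
Hatch length per layer = 6450 / 0.074 = 87162.2 mm.
Beam time per layer = 87162.2 / 4060 = 21.4685 s.
Time per layer = 21.4685 + 4.49 = 25.9585 s.
1717 layers × 25.9585 s/layer = 44570.7445 s, i.e. 12.38 hours.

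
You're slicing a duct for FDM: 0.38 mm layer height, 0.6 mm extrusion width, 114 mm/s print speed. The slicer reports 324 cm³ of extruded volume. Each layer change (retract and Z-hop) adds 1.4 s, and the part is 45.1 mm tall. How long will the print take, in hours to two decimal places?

3.51 hours

Bead cross-section: 0.38 × 0.6 → 0.228 mm².
Path length: 324000 mm³ / 0.228 mm² → 1421052.6 mm.
Extrusion time = 1421052.6 / 114 = 12465.4 s.
Layers = ⌈45.1/0.38⌉ = 119.
Layer-change overhead: 119 × 1.4 → 166.6 s.
Total = 12465.4 + 166.6 = 12632 s = 3.51 hours.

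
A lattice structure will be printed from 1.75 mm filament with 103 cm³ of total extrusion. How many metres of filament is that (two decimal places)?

42.82 m

A = π r² = π × 0.875² = 2.4053 mm².
L = 103000 mm³ / 2.4053 mm² = 42822.1 mm, i.e. 42.82 m.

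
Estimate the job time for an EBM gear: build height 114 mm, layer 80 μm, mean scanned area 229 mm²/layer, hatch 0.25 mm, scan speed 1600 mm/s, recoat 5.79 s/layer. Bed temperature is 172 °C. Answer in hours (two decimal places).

Layers = ⌈114/0.08⌉ = 1425.
Hatch length per layer = 229 / 0.25, so 916 mm.
Beam time per layer: 916 / 1600 → 0.5725 s.
Per-layer time = 0.5725 + 5.79, so 6.3625 s.
Build time = 1425 × 6.3625 = 9066.5625 s = 2.52 hours.

2.52 hours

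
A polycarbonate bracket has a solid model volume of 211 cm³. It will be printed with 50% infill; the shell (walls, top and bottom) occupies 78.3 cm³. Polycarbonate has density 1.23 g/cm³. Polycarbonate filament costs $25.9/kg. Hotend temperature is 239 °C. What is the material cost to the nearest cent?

Infill region = 211 − 78.3, so 132.7 cm³.
Deposited infill: 0.50 × 132.7 → 66.35 cm³.
Total printed volume = 78.3 + 66.35, so 144.65 cm³.
Mass = 144.65 × 1.23, so 177.9195 g.
At $25.9/kg: 177.9195/1000 × 25.9 = $4.61.

$4.61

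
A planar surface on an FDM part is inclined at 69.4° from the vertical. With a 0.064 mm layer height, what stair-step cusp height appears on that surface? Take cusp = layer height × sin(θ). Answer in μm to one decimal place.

Cusp = layer height × sin(69.4°) = 0.064 × 0.9361 = 0.05991 mm = 59.9 μm.

59.9 μm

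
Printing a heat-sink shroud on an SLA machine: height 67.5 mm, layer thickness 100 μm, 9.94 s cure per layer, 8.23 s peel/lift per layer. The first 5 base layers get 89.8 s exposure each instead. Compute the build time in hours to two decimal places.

3.52 hours

Layer count = ceil(67.5 / 0.1) = 675.
Bottom layers = 5 × (89.8 + 8.23), so 490.15 s.
Normal layers = 670 × (9.94 + 8.23), so 12173.9 s.
Sum: 490.15 + 12173.9 = 12664.05 s → 3.52 hours.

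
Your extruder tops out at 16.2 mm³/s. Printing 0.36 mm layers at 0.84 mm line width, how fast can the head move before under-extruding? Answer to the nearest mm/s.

A: 0.36 × 0.84 → 0.3024 mm².
Max speed = 16.2 / 0.3024 = 53.57 ≈ 54 mm/s.

54 mm/s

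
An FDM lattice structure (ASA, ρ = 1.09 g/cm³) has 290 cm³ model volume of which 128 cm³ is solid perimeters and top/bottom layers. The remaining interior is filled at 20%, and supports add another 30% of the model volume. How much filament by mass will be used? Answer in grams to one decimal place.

269.7 g

Volume inside the shell = 290 − 128 = 162 cm³.
Infill volume = 0.20 × 162 = 32.4 cm³.
Support = 0.30 × 290, so 87 cm³.
Total extruded = 128 + 32.4 + 87 = 247.4 cm³.
Mass = 247.4 × 1.09, so 269.666 g.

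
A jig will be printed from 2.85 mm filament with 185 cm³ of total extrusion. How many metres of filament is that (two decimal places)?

Cross-section of 2.85 mm filament: π·(2.85/2)² = 6.3794 mm².
Length = 185 cm³ / 6.3794 mm² = 185000 / 6.3794 = 28999.59 mm = 29.00 m.

29.00 m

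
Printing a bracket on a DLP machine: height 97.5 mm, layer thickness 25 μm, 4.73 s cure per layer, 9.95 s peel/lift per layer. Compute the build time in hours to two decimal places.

Number of layers: 97.5 / 0.025 → 3900 (rounded up).
Per-layer time = 4.73 + 9.95 = 14.68 s.
Total = 3900 × 14.68 = 57252 s = 15.90 hours.

15.90 hours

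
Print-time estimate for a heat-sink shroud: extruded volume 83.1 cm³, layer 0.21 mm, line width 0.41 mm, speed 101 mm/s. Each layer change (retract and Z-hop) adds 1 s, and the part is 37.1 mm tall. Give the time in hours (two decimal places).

2.70 hours

Bead cross-section = 0.21 × 0.41, so 0.0861 mm².
Path length: 83100 mm³ / 0.0861 mm² → 965156.8 mm.
Print-move time = 965156.8 / 101, so 9556 s.
Layer count = ceil(37.1 / 0.21) = 177.
Non-print overhead = 177 × 1, so 177 s.
Total = 9556 + 177 = 9733 s = 2.70 hours.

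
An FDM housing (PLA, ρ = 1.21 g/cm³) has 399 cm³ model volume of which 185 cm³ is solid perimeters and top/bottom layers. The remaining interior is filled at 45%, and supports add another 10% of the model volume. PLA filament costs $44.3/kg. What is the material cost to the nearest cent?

$17.22

Volume inside the shell = 399 − 185, so 214 cm³.
Infill volume = 0.45 × 214, so 96.3 cm³.
Support = 0.10 × 399 = 39.9 cm³.
Deposited volume: 185 + 96.3 + 39.9 → 321.2 cm³.
Mass = 321.2 × 1.21, so 388.652 g.
At $44.3/kg: 388.652/1000 × 44.3 = $17.22.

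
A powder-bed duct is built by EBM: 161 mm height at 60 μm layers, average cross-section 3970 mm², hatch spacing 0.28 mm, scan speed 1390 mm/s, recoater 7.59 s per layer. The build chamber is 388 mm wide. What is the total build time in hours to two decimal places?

Layers = ⌈161/0.06⌉ = 2684.
Hatch length per layer = 3970 / 0.28 = 14178.6 mm.
Beam time per layer: 14178.6 / 1390 → 10.2004 s.
Time per layer = 10.2004 + 7.59, so 17.7904 s.
Total: 2684 × 17.7904 s = 47749.4336 s → 13.26 hours.

13.26 hours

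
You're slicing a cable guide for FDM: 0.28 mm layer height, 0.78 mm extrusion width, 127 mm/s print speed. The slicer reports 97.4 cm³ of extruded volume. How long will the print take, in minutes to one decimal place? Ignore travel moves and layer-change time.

Extrusion cross-section: 0.28 × 0.78 → 0.2184 mm².
Path length: 97400 mm³ / 0.2184 mm² → 445970.7 mm.
Extrusion time = 445970.7 / 127 = 3511.6 s.
Converting: 3511.6 s = 58.5 minutes.

58.5 minutes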